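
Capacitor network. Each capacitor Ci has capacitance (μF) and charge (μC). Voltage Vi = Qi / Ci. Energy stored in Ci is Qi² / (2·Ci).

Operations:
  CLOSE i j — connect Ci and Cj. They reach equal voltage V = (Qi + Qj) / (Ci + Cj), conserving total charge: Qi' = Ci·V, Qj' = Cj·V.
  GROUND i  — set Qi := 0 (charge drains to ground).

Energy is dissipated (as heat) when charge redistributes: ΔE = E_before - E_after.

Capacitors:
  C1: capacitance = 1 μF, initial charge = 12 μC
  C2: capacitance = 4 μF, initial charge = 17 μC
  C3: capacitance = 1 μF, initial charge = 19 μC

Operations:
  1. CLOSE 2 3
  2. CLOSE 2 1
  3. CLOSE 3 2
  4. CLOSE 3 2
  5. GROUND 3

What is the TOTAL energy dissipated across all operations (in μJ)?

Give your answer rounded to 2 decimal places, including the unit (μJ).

Answer: 128.35 μJ

Derivation:
Initial: C1(1μF, Q=12μC, V=12.00V), C2(4μF, Q=17μC, V=4.25V), C3(1μF, Q=19μC, V=19.00V)
Op 1: CLOSE 2-3: Q_total=36.00, C_total=5.00, V=7.20; Q2=28.80, Q3=7.20; dissipated=87.025
Op 2: CLOSE 2-1: Q_total=40.80, C_total=5.00, V=8.16; Q2=32.64, Q1=8.16; dissipated=9.216
Op 3: CLOSE 3-2: Q_total=39.84, C_total=5.00, V=7.97; Q3=7.97, Q2=31.87; dissipated=0.369
Op 4: CLOSE 3-2: Q_total=39.84, C_total=5.00, V=7.97; Q3=7.97, Q2=31.87; dissipated=0.000
Op 5: GROUND 3: Q3=0; energy lost=31.745
Total dissipated: 128.354 μJ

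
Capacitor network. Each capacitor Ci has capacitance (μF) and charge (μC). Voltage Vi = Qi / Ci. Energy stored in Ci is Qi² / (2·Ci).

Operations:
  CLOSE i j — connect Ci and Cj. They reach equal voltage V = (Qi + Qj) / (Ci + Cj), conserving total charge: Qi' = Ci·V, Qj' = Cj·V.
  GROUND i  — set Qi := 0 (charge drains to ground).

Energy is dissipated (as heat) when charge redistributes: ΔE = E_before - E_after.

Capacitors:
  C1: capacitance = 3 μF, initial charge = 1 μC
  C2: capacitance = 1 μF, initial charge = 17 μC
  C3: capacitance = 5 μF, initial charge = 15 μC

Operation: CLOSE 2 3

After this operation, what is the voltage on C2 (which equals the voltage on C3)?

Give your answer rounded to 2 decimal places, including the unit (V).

Initial: C1(3μF, Q=1μC, V=0.33V), C2(1μF, Q=17μC, V=17.00V), C3(5μF, Q=15μC, V=3.00V)
Op 1: CLOSE 2-3: Q_total=32.00, C_total=6.00, V=5.33; Q2=5.33, Q3=26.67; dissipated=81.667

Answer: 5.33 V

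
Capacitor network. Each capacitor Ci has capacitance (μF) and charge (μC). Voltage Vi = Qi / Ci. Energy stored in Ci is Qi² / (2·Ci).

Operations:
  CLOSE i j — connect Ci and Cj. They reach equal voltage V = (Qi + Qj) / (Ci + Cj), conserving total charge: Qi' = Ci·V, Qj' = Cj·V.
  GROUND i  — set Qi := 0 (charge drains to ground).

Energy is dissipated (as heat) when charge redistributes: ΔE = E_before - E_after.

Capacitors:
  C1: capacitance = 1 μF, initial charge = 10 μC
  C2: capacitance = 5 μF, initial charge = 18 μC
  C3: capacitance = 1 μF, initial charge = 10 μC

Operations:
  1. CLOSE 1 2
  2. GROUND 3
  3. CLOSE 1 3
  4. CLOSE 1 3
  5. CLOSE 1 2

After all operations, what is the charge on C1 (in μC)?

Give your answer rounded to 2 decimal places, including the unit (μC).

Initial: C1(1μF, Q=10μC, V=10.00V), C2(5μF, Q=18μC, V=3.60V), C3(1μF, Q=10μC, V=10.00V)
Op 1: CLOSE 1-2: Q_total=28.00, C_total=6.00, V=4.67; Q1=4.67, Q2=23.33; dissipated=17.067
Op 2: GROUND 3: Q3=0; energy lost=50.000
Op 3: CLOSE 1-3: Q_total=4.67, C_total=2.00, V=2.33; Q1=2.33, Q3=2.33; dissipated=5.444
Op 4: CLOSE 1-3: Q_total=4.67, C_total=2.00, V=2.33; Q1=2.33, Q3=2.33; dissipated=0.000
Op 5: CLOSE 1-2: Q_total=25.67, C_total=6.00, V=4.28; Q1=4.28, Q2=21.39; dissipated=2.269
Final charges: Q1=4.28, Q2=21.39, Q3=2.33

Answer: 4.28 μC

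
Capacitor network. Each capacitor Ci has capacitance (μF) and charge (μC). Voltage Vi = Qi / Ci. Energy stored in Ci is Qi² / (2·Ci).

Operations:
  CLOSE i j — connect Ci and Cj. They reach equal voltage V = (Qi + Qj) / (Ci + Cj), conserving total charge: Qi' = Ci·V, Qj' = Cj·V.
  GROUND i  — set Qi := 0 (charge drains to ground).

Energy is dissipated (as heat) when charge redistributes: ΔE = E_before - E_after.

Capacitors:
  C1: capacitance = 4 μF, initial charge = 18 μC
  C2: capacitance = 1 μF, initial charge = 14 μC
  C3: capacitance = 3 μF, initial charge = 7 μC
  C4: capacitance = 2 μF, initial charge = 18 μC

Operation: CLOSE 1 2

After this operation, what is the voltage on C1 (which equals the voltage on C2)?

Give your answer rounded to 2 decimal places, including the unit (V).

Answer: 6.40 V

Derivation:
Initial: C1(4μF, Q=18μC, V=4.50V), C2(1μF, Q=14μC, V=14.00V), C3(3μF, Q=7μC, V=2.33V), C4(2μF, Q=18μC, V=9.00V)
Op 1: CLOSE 1-2: Q_total=32.00, C_total=5.00, V=6.40; Q1=25.60, Q2=6.40; dissipated=36.100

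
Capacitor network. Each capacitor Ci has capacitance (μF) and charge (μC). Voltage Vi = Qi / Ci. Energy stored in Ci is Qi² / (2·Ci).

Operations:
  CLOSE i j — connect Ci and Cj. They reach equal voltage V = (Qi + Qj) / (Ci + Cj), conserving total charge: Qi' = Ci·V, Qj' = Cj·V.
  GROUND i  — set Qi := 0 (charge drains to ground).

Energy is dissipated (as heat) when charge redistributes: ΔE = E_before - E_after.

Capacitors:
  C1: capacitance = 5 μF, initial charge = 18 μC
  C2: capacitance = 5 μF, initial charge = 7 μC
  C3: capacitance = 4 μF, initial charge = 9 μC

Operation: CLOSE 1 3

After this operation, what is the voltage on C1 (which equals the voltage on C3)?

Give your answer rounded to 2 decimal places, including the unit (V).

Initial: C1(5μF, Q=18μC, V=3.60V), C2(5μF, Q=7μC, V=1.40V), C3(4μF, Q=9μC, V=2.25V)
Op 1: CLOSE 1-3: Q_total=27.00, C_total=9.00, V=3.00; Q1=15.00, Q3=12.00; dissipated=2.025

Answer: 3.00 V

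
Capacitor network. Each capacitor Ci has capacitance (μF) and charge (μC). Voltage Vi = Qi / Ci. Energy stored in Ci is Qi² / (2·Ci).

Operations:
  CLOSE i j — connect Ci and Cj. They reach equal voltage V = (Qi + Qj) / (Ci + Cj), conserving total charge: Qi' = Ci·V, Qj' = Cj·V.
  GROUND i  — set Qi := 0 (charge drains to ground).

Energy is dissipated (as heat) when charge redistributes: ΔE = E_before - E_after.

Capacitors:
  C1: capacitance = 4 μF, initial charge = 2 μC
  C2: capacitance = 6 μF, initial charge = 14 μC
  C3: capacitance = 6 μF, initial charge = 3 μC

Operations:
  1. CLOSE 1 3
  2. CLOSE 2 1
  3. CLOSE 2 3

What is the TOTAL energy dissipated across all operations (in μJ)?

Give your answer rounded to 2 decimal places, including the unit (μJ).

Answer: 5.85 μJ

Derivation:
Initial: C1(4μF, Q=2μC, V=0.50V), C2(6μF, Q=14μC, V=2.33V), C3(6μF, Q=3μC, V=0.50V)
Op 1: CLOSE 1-3: Q_total=5.00, C_total=10.00, V=0.50; Q1=2.00, Q3=3.00; dissipated=0.000
Op 2: CLOSE 2-1: Q_total=16.00, C_total=10.00, V=1.60; Q2=9.60, Q1=6.40; dissipated=4.033
Op 3: CLOSE 2-3: Q_total=12.60, C_total=12.00, V=1.05; Q2=6.30, Q3=6.30; dissipated=1.815
Total dissipated: 5.848 μJ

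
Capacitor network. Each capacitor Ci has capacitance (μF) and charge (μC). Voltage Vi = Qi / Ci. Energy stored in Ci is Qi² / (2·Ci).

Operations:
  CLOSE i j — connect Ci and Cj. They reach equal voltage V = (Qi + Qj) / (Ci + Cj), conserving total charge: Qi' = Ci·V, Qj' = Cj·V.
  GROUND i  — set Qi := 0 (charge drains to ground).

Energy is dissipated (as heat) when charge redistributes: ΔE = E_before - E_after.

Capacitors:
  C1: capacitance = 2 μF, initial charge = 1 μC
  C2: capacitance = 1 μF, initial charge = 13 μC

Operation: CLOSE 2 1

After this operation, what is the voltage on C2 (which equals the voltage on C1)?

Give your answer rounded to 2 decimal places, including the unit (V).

Initial: C1(2μF, Q=1μC, V=0.50V), C2(1μF, Q=13μC, V=13.00V)
Op 1: CLOSE 2-1: Q_total=14.00, C_total=3.00, V=4.67; Q2=4.67, Q1=9.33; dissipated=52.083

Answer: 4.67 V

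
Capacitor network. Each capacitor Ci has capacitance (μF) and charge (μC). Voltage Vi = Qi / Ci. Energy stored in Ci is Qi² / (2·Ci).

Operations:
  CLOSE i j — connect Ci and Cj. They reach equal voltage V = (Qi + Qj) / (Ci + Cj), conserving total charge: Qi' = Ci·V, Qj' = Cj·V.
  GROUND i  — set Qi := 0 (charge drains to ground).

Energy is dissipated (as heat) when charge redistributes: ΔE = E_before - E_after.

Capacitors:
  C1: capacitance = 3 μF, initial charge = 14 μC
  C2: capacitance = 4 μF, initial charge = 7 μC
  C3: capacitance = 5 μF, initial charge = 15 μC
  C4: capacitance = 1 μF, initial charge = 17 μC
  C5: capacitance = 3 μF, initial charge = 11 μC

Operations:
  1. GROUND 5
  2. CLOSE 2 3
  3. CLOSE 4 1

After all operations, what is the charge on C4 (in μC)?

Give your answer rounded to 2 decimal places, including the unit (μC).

Answer: 7.75 μC

Derivation:
Initial: C1(3μF, Q=14μC, V=4.67V), C2(4μF, Q=7μC, V=1.75V), C3(5μF, Q=15μC, V=3.00V), C4(1μF, Q=17μC, V=17.00V), C5(3μF, Q=11μC, V=3.67V)
Op 1: GROUND 5: Q5=0; energy lost=20.167
Op 2: CLOSE 2-3: Q_total=22.00, C_total=9.00, V=2.44; Q2=9.78, Q3=12.22; dissipated=1.736
Op 3: CLOSE 4-1: Q_total=31.00, C_total=4.00, V=7.75; Q4=7.75, Q1=23.25; dissipated=57.042
Final charges: Q1=23.25, Q2=9.78, Q3=12.22, Q4=7.75, Q5=0.00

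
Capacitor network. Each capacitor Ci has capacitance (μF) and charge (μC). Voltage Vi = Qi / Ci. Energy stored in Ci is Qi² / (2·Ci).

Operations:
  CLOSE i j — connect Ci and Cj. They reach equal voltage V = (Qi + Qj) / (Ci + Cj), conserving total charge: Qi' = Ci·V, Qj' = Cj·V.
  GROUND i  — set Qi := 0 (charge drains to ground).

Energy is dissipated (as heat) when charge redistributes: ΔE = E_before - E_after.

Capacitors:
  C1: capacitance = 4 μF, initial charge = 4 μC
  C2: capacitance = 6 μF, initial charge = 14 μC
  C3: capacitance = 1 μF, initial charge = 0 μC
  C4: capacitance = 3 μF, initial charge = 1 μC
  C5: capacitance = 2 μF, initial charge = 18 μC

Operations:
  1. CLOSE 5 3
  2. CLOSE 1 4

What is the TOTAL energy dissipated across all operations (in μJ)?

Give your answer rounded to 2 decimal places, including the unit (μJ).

Initial: C1(4μF, Q=4μC, V=1.00V), C2(6μF, Q=14μC, V=2.33V), C3(1μF, Q=0μC, V=0.00V), C4(3μF, Q=1μC, V=0.33V), C5(2μF, Q=18μC, V=9.00V)
Op 1: CLOSE 5-3: Q_total=18.00, C_total=3.00, V=6.00; Q5=12.00, Q3=6.00; dissipated=27.000
Op 2: CLOSE 1-4: Q_total=5.00, C_total=7.00, V=0.71; Q1=2.86, Q4=2.14; dissipated=0.381
Total dissipated: 27.381 μJ

Answer: 27.38 μJ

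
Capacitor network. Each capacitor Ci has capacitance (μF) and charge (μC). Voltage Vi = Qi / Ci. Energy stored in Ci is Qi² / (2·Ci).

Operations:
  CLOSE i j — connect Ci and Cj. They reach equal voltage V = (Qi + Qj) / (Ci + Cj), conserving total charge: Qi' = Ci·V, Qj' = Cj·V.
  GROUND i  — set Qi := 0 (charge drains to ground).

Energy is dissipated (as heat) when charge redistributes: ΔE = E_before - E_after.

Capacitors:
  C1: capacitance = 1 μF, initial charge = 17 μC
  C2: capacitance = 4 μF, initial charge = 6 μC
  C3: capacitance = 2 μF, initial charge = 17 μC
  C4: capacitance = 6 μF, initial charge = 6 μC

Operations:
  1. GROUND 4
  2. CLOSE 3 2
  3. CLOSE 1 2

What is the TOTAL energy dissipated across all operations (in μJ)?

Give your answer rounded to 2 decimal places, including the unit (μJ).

Initial: C1(1μF, Q=17μC, V=17.00V), C2(4μF, Q=6μC, V=1.50V), C3(2μF, Q=17μC, V=8.50V), C4(6μF, Q=6μC, V=1.00V)
Op 1: GROUND 4: Q4=0; energy lost=3.000
Op 2: CLOSE 3-2: Q_total=23.00, C_total=6.00, V=3.83; Q3=7.67, Q2=15.33; dissipated=32.667
Op 3: CLOSE 1-2: Q_total=32.33, C_total=5.00, V=6.47; Q1=6.47, Q2=25.87; dissipated=69.344
Total dissipated: 105.011 μJ

Answer: 105.01 μJ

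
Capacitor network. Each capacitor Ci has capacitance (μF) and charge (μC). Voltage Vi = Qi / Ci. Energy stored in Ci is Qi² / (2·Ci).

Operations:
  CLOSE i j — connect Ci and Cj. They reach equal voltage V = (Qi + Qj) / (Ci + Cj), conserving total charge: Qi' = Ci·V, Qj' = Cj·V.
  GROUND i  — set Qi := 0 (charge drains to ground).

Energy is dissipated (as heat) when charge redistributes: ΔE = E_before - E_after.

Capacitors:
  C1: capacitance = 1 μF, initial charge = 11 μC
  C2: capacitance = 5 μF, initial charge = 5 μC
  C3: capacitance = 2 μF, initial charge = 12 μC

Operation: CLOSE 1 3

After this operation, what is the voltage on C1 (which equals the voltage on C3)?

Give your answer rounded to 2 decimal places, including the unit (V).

Initial: C1(1μF, Q=11μC, V=11.00V), C2(5μF, Q=5μC, V=1.00V), C3(2μF, Q=12μC, V=6.00V)
Op 1: CLOSE 1-3: Q_total=23.00, C_total=3.00, V=7.67; Q1=7.67, Q3=15.33; dissipated=8.333

Answer: 7.67 V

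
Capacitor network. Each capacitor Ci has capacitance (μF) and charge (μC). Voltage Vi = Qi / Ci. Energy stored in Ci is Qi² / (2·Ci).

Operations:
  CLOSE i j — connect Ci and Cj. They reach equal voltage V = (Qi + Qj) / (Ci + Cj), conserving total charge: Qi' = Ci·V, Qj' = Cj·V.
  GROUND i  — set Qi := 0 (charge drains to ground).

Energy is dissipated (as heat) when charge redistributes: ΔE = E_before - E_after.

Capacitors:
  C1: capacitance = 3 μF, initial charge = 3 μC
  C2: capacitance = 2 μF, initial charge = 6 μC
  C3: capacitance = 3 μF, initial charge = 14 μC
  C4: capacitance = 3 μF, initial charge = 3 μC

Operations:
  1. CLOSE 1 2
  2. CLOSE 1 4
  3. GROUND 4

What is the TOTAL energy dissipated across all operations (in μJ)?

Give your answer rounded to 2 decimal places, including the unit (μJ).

Initial: C1(3μF, Q=3μC, V=1.00V), C2(2μF, Q=6μC, V=3.00V), C3(3μF, Q=14μC, V=4.67V), C4(3μF, Q=3μC, V=1.00V)
Op 1: CLOSE 1-2: Q_total=9.00, C_total=5.00, V=1.80; Q1=5.40, Q2=3.60; dissipated=2.400
Op 2: CLOSE 1-4: Q_total=8.40, C_total=6.00, V=1.40; Q1=4.20, Q4=4.20; dissipated=0.480
Op 3: GROUND 4: Q4=0; energy lost=2.940
Total dissipated: 5.820 μJ

Answer: 5.82 μJ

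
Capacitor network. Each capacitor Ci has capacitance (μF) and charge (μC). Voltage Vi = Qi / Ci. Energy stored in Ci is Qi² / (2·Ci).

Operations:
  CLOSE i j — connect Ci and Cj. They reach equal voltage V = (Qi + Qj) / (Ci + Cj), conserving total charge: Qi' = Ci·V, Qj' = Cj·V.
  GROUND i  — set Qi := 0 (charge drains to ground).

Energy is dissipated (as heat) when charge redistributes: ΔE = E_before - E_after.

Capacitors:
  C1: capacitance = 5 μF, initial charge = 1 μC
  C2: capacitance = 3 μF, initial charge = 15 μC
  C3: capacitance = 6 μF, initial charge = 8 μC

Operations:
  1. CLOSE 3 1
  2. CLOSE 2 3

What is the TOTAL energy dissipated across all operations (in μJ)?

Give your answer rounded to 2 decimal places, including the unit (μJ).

Answer: 19.24 μJ

Derivation:
Initial: C1(5μF, Q=1μC, V=0.20V), C2(3μF, Q=15μC, V=5.00V), C3(6μF, Q=8μC, V=1.33V)
Op 1: CLOSE 3-1: Q_total=9.00, C_total=11.00, V=0.82; Q3=4.91, Q1=4.09; dissipated=1.752
Op 2: CLOSE 2-3: Q_total=19.91, C_total=9.00, V=2.21; Q2=6.64, Q3=13.27; dissipated=17.488
Total dissipated: 19.239 μJ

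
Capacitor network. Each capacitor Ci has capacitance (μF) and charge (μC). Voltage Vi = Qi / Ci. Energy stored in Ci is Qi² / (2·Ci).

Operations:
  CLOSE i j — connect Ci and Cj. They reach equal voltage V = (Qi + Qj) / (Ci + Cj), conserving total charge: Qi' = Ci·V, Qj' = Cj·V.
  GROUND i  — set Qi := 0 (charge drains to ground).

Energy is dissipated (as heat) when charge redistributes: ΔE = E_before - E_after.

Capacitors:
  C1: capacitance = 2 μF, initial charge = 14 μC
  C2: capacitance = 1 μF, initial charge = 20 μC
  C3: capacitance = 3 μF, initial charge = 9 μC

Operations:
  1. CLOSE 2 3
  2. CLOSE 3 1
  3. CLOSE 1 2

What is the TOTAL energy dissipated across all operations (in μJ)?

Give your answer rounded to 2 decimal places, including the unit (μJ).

Initial: C1(2μF, Q=14μC, V=7.00V), C2(1μF, Q=20μC, V=20.00V), C3(3μF, Q=9μC, V=3.00V)
Op 1: CLOSE 2-3: Q_total=29.00, C_total=4.00, V=7.25; Q2=7.25, Q3=21.75; dissipated=108.375
Op 2: CLOSE 3-1: Q_total=35.75, C_total=5.00, V=7.15; Q3=21.45, Q1=14.30; dissipated=0.037
Op 3: CLOSE 1-2: Q_total=21.55, C_total=3.00, V=7.18; Q1=14.37, Q2=7.18; dissipated=0.003
Total dissipated: 108.416 μJ

Answer: 108.42 μJ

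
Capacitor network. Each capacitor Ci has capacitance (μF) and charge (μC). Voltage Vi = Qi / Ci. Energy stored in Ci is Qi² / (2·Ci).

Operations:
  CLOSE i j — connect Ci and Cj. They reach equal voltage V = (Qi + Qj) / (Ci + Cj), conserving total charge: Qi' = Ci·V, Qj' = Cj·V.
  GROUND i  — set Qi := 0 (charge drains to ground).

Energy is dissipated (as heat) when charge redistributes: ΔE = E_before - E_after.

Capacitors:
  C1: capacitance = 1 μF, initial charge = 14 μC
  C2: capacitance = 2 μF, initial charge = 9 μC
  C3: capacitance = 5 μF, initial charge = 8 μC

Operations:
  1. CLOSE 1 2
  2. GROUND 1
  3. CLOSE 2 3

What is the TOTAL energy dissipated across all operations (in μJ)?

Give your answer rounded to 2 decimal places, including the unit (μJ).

Answer: 85.76 μJ

Derivation:
Initial: C1(1μF, Q=14μC, V=14.00V), C2(2μF, Q=9μC, V=4.50V), C3(5μF, Q=8μC, V=1.60V)
Op 1: CLOSE 1-2: Q_total=23.00, C_total=3.00, V=7.67; Q1=7.67, Q2=15.33; dissipated=30.083
Op 2: GROUND 1: Q1=0; energy lost=29.389
Op 3: CLOSE 2-3: Q_total=23.33, C_total=7.00, V=3.33; Q2=6.67, Q3=16.67; dissipated=26.289
Total dissipated: 85.761 μJ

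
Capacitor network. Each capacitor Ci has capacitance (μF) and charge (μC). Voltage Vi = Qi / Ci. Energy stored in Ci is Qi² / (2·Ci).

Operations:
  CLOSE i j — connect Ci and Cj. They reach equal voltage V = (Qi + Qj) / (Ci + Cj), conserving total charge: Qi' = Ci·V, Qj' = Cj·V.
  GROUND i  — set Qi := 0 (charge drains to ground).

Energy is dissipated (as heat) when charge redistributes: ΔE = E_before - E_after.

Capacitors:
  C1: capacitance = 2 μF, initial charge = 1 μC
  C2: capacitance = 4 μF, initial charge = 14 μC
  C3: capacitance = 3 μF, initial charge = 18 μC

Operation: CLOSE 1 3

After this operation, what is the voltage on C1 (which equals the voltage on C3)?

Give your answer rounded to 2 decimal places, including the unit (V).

Answer: 3.80 V

Derivation:
Initial: C1(2μF, Q=1μC, V=0.50V), C2(4μF, Q=14μC, V=3.50V), C3(3μF, Q=18μC, V=6.00V)
Op 1: CLOSE 1-3: Q_total=19.00, C_total=5.00, V=3.80; Q1=7.60, Q3=11.40; dissipated=18.150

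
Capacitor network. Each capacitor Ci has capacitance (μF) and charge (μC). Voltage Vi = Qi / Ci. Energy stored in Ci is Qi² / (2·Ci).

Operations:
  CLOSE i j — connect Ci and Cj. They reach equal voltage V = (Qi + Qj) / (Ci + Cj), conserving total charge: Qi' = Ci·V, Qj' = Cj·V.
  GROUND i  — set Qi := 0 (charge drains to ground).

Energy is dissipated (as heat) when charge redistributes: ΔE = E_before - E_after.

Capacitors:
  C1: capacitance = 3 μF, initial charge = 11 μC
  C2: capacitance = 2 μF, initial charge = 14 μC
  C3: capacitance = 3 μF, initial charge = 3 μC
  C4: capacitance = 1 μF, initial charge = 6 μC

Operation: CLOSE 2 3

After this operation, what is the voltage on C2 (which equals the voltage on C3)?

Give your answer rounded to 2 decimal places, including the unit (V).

Initial: C1(3μF, Q=11μC, V=3.67V), C2(2μF, Q=14μC, V=7.00V), C3(3μF, Q=3μC, V=1.00V), C4(1μF, Q=6μC, V=6.00V)
Op 1: CLOSE 2-3: Q_total=17.00, C_total=5.00, V=3.40; Q2=6.80, Q3=10.20; dissipated=21.600

Answer: 3.40 V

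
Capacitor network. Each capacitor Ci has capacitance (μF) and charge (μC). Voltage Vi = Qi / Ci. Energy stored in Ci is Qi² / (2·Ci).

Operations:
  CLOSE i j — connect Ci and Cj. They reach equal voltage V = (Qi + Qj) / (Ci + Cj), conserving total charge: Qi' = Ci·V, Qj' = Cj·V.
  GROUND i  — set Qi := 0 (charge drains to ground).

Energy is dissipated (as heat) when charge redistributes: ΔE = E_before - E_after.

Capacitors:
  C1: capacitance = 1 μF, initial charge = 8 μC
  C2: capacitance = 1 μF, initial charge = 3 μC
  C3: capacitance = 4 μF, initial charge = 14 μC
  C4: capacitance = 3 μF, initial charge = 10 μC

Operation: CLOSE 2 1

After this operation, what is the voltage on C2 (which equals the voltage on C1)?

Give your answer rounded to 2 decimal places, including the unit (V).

Initial: C1(1μF, Q=8μC, V=8.00V), C2(1μF, Q=3μC, V=3.00V), C3(4μF, Q=14μC, V=3.50V), C4(3μF, Q=10μC, V=3.33V)
Op 1: CLOSE 2-1: Q_total=11.00, C_total=2.00, V=5.50; Q2=5.50, Q1=5.50; dissipated=6.250

Answer: 5.50 V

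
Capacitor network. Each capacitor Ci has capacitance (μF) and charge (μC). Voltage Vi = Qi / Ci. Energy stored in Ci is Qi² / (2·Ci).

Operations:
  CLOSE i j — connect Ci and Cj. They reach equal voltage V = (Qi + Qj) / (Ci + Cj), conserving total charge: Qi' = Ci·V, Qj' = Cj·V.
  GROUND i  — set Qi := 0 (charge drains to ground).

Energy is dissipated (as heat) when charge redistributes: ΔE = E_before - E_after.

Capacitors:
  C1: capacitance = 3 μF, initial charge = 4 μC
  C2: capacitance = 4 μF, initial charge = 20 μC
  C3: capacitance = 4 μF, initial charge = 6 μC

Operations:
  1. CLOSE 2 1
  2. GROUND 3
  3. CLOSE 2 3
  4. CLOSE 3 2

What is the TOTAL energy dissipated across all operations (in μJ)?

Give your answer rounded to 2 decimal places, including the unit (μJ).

Answer: 27.78 μJ

Derivation:
Initial: C1(3μF, Q=4μC, V=1.33V), C2(4μF, Q=20μC, V=5.00V), C3(4μF, Q=6μC, V=1.50V)
Op 1: CLOSE 2-1: Q_total=24.00, C_total=7.00, V=3.43; Q2=13.71, Q1=10.29; dissipated=11.524
Op 2: GROUND 3: Q3=0; energy lost=4.500
Op 3: CLOSE 2-3: Q_total=13.71, C_total=8.00, V=1.71; Q2=6.86, Q3=6.86; dissipated=11.755
Op 4: CLOSE 3-2: Q_total=13.71, C_total=8.00, V=1.71; Q3=6.86, Q2=6.86; dissipated=0.000
Total dissipated: 27.779 μJ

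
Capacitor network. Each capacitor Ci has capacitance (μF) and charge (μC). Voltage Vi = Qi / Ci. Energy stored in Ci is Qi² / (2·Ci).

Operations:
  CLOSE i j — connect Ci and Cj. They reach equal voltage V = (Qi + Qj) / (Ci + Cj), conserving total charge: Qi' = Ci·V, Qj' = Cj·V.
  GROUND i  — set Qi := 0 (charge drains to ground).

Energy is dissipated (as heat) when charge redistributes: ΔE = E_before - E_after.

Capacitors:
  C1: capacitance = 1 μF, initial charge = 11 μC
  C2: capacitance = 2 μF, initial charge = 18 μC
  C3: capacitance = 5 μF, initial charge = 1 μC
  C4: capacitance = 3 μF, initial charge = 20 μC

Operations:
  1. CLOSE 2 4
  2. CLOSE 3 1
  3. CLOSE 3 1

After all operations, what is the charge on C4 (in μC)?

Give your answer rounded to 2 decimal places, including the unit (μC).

Initial: C1(1μF, Q=11μC, V=11.00V), C2(2μF, Q=18μC, V=9.00V), C3(5μF, Q=1μC, V=0.20V), C4(3μF, Q=20μC, V=6.67V)
Op 1: CLOSE 2-4: Q_total=38.00, C_total=5.00, V=7.60; Q2=15.20, Q4=22.80; dissipated=3.267
Op 2: CLOSE 3-1: Q_total=12.00, C_total=6.00, V=2.00; Q3=10.00, Q1=2.00; dissipated=48.600
Op 3: CLOSE 3-1: Q_total=12.00, C_total=6.00, V=2.00; Q3=10.00, Q1=2.00; dissipated=0.000
Final charges: Q1=2.00, Q2=15.20, Q3=10.00, Q4=22.80

Answer: 22.80 μC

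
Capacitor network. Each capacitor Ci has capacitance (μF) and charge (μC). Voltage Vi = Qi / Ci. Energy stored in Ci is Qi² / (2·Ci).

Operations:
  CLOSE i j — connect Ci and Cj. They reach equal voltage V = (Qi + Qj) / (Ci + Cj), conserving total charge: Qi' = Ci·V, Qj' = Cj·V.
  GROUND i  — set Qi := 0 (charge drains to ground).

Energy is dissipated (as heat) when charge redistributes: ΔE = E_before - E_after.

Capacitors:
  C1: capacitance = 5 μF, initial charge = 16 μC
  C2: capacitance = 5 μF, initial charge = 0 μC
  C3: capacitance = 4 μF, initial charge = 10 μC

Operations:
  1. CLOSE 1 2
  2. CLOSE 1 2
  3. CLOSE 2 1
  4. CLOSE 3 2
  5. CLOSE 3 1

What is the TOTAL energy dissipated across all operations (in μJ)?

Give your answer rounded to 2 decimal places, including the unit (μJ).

Answer: 13.88 μJ

Derivation:
Initial: C1(5μF, Q=16μC, V=3.20V), C2(5μF, Q=0μC, V=0.00V), C3(4μF, Q=10μC, V=2.50V)
Op 1: CLOSE 1-2: Q_total=16.00, C_total=10.00, V=1.60; Q1=8.00, Q2=8.00; dissipated=12.800
Op 2: CLOSE 1-2: Q_total=16.00, C_total=10.00, V=1.60; Q1=8.00, Q2=8.00; dissipated=0.000
Op 3: CLOSE 2-1: Q_total=16.00, C_total=10.00, V=1.60; Q2=8.00, Q1=8.00; dissipated=0.000
Op 4: CLOSE 3-2: Q_total=18.00, C_total=9.00, V=2.00; Q3=8.00, Q2=10.00; dissipated=0.900
Op 5: CLOSE 3-1: Q_total=16.00, C_total=9.00, V=1.78; Q3=7.11, Q1=8.89; dissipated=0.178
Total dissipated: 13.878 μJ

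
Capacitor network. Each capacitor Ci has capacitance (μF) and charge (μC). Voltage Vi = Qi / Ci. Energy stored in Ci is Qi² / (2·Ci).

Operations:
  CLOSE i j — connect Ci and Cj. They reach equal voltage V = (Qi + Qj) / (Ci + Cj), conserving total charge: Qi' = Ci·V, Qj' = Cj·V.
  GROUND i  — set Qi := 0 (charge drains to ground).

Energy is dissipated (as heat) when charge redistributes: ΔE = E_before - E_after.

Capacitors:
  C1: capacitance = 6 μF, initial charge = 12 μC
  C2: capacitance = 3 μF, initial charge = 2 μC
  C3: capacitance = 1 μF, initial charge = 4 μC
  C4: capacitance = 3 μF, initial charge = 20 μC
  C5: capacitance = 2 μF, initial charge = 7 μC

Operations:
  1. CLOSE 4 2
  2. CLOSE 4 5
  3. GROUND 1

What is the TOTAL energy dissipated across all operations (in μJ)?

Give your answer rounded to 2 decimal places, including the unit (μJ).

Answer: 39.02 μJ

Derivation:
Initial: C1(6μF, Q=12μC, V=2.00V), C2(3μF, Q=2μC, V=0.67V), C3(1μF, Q=4μC, V=4.00V), C4(3μF, Q=20μC, V=6.67V), C5(2μF, Q=7μC, V=3.50V)
Op 1: CLOSE 4-2: Q_total=22.00, C_total=6.00, V=3.67; Q4=11.00, Q2=11.00; dissipated=27.000
Op 2: CLOSE 4-5: Q_total=18.00, C_total=5.00, V=3.60; Q4=10.80, Q5=7.20; dissipated=0.017
Op 3: GROUND 1: Q1=0; energy lost=12.000
Total dissipated: 39.017 μJ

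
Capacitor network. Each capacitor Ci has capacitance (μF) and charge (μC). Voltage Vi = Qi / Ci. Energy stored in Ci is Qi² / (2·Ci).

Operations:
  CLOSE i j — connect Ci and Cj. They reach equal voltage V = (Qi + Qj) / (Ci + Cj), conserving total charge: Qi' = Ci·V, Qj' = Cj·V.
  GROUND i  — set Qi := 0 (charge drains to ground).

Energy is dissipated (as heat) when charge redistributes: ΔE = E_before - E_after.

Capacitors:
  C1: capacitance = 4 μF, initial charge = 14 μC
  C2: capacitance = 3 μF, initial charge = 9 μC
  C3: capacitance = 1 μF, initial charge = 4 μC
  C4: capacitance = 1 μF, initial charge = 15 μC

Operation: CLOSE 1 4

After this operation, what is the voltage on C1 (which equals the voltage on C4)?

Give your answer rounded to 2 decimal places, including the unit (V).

Initial: C1(4μF, Q=14μC, V=3.50V), C2(3μF, Q=9μC, V=3.00V), C3(1μF, Q=4μC, V=4.00V), C4(1μF, Q=15μC, V=15.00V)
Op 1: CLOSE 1-4: Q_total=29.00, C_total=5.00, V=5.80; Q1=23.20, Q4=5.80; dissipated=52.900

Answer: 5.80 V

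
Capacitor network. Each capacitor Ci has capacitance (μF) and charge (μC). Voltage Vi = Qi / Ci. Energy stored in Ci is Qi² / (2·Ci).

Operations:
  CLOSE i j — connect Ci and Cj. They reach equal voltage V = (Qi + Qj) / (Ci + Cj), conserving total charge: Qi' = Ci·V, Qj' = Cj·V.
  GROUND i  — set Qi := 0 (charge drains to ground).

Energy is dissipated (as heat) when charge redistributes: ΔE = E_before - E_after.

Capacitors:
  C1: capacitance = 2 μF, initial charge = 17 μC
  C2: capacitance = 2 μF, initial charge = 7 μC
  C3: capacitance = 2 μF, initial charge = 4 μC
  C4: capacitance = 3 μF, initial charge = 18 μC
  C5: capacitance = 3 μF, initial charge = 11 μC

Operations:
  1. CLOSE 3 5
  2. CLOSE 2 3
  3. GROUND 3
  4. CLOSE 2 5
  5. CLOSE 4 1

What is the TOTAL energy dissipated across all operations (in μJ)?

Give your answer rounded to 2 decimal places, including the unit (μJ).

Answer: 16.14 μJ

Derivation:
Initial: C1(2μF, Q=17μC, V=8.50V), C2(2μF, Q=7μC, V=3.50V), C3(2μF, Q=4μC, V=2.00V), C4(3μF, Q=18μC, V=6.00V), C5(3μF, Q=11μC, V=3.67V)
Op 1: CLOSE 3-5: Q_total=15.00, C_total=5.00, V=3.00; Q3=6.00, Q5=9.00; dissipated=1.667
Op 2: CLOSE 2-3: Q_total=13.00, C_total=4.00, V=3.25; Q2=6.50, Q3=6.50; dissipated=0.125
Op 3: GROUND 3: Q3=0; energy lost=10.562
Op 4: CLOSE 2-5: Q_total=15.50, C_total=5.00, V=3.10; Q2=6.20, Q5=9.30; dissipated=0.037
Op 5: CLOSE 4-1: Q_total=35.00, C_total=5.00, V=7.00; Q4=21.00, Q1=14.00; dissipated=3.750
Total dissipated: 16.142 μJ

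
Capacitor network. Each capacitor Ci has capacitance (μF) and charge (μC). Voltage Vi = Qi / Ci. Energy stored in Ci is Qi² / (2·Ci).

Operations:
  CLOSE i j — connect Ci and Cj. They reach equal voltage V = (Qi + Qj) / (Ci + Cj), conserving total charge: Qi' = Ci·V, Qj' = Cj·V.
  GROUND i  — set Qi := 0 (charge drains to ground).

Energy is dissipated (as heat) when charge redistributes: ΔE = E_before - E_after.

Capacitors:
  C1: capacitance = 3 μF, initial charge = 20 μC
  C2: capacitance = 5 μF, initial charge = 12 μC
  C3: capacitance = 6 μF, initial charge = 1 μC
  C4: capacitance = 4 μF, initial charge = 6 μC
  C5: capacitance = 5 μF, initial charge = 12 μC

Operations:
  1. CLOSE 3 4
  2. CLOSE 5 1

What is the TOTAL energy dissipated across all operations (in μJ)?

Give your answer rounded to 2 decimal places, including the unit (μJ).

Initial: C1(3μF, Q=20μC, V=6.67V), C2(5μF, Q=12μC, V=2.40V), C3(6μF, Q=1μC, V=0.17V), C4(4μF, Q=6μC, V=1.50V), C5(5μF, Q=12μC, V=2.40V)
Op 1: CLOSE 3-4: Q_total=7.00, C_total=10.00, V=0.70; Q3=4.20, Q4=2.80; dissipated=2.133
Op 2: CLOSE 5-1: Q_total=32.00, C_total=8.00, V=4.00; Q5=20.00, Q1=12.00; dissipated=17.067
Total dissipated: 19.200 μJ

Answer: 19.20 μJ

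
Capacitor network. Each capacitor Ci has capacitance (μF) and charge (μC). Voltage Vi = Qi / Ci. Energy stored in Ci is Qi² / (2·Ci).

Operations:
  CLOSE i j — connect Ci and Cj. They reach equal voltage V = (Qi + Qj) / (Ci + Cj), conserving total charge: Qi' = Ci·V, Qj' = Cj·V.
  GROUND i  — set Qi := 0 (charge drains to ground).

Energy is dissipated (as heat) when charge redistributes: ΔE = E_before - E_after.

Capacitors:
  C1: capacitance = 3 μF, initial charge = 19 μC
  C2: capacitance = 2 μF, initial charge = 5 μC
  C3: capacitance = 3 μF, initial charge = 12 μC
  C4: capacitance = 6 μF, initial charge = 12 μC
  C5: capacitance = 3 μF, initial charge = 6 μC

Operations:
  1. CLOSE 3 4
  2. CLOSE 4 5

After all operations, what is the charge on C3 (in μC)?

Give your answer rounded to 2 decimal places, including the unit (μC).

Initial: C1(3μF, Q=19μC, V=6.33V), C2(2μF, Q=5μC, V=2.50V), C3(3μF, Q=12μC, V=4.00V), C4(6μF, Q=12μC, V=2.00V), C5(3μF, Q=6μC, V=2.00V)
Op 1: CLOSE 3-4: Q_total=24.00, C_total=9.00, V=2.67; Q3=8.00, Q4=16.00; dissipated=4.000
Op 2: CLOSE 4-5: Q_total=22.00, C_total=9.00, V=2.44; Q4=14.67, Q5=7.33; dissipated=0.444
Final charges: Q1=19.00, Q2=5.00, Q3=8.00, Q4=14.67, Q5=7.33

Answer: 8.00 μC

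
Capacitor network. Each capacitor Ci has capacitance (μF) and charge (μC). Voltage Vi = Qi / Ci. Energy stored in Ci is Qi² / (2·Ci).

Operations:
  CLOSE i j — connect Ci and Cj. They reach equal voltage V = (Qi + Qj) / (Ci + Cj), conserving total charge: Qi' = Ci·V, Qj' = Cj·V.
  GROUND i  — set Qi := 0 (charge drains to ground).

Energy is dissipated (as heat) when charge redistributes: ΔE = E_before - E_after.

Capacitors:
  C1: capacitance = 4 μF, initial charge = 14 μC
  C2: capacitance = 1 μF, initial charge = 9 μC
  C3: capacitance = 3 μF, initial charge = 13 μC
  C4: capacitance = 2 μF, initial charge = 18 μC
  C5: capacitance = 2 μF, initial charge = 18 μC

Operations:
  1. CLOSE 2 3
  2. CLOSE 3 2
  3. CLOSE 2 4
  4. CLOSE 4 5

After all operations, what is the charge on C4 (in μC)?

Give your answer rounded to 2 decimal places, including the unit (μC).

Initial: C1(4μF, Q=14μC, V=3.50V), C2(1μF, Q=9μC, V=9.00V), C3(3μF, Q=13μC, V=4.33V), C4(2μF, Q=18μC, V=9.00V), C5(2μF, Q=18μC, V=9.00V)
Op 1: CLOSE 2-3: Q_total=22.00, C_total=4.00, V=5.50; Q2=5.50, Q3=16.50; dissipated=8.167
Op 2: CLOSE 3-2: Q_total=22.00, C_total=4.00, V=5.50; Q3=16.50, Q2=5.50; dissipated=0.000
Op 3: CLOSE 2-4: Q_total=23.50, C_total=3.00, V=7.83; Q2=7.83, Q4=15.67; dissipated=4.083
Op 4: CLOSE 4-5: Q_total=33.67, C_total=4.00, V=8.42; Q4=16.83, Q5=16.83; dissipated=0.681
Final charges: Q1=14.00, Q2=7.83, Q3=16.50, Q4=16.83, Q5=16.83

Answer: 16.83 μC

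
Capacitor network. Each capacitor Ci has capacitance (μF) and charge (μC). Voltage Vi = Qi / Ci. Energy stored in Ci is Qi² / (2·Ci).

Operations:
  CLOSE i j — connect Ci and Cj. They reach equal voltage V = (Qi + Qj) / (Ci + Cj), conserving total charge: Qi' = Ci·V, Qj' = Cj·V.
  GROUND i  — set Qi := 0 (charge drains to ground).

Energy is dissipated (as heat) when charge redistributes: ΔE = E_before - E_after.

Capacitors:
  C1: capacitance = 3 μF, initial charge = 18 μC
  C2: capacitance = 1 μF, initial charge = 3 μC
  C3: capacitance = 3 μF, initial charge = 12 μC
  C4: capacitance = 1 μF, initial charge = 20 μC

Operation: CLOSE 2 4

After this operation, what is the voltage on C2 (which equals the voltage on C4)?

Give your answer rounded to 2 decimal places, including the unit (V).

Initial: C1(3μF, Q=18μC, V=6.00V), C2(1μF, Q=3μC, V=3.00V), C3(3μF, Q=12μC, V=4.00V), C4(1μF, Q=20μC, V=20.00V)
Op 1: CLOSE 2-4: Q_total=23.00, C_total=2.00, V=11.50; Q2=11.50, Q4=11.50; dissipated=72.250

Answer: 11.50 V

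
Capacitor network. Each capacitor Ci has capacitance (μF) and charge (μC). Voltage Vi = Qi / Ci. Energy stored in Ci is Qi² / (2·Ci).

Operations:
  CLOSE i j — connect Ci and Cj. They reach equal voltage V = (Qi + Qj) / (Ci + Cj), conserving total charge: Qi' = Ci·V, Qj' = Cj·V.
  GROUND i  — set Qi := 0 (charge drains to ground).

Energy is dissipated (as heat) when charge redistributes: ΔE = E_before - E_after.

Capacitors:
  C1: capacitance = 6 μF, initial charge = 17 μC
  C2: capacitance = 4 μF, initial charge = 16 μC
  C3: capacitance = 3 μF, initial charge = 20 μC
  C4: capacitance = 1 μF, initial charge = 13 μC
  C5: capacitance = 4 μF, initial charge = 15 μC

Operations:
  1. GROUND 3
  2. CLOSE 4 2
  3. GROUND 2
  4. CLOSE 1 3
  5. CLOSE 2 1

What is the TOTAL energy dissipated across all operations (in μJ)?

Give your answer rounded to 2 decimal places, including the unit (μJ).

Answer: 178.66 μJ

Derivation:
Initial: C1(6μF, Q=17μC, V=2.83V), C2(4μF, Q=16μC, V=4.00V), C3(3μF, Q=20μC, V=6.67V), C4(1μF, Q=13μC, V=13.00V), C5(4μF, Q=15μC, V=3.75V)
Op 1: GROUND 3: Q3=0; energy lost=66.667
Op 2: CLOSE 4-2: Q_total=29.00, C_total=5.00, V=5.80; Q4=5.80, Q2=23.20; dissipated=32.400
Op 3: GROUND 2: Q2=0; energy lost=67.280
Op 4: CLOSE 1-3: Q_total=17.00, C_total=9.00, V=1.89; Q1=11.33, Q3=5.67; dissipated=8.028
Op 5: CLOSE 2-1: Q_total=11.33, C_total=10.00, V=1.13; Q2=4.53, Q1=6.80; dissipated=4.281
Total dissipated: 178.656 μJ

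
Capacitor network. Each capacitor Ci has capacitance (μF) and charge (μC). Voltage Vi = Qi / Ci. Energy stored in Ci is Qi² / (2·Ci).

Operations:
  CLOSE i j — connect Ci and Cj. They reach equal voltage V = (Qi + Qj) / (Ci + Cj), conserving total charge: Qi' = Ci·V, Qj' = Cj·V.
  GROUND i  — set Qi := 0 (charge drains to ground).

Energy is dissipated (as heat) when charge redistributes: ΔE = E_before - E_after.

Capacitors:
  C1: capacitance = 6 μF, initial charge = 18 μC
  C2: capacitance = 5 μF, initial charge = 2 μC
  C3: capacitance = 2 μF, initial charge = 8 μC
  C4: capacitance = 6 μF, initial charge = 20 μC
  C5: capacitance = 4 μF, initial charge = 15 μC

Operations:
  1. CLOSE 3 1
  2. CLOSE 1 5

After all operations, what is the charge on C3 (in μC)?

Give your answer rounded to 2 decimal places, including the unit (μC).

Answer: 6.50 μC

Derivation:
Initial: C1(6μF, Q=18μC, V=3.00V), C2(5μF, Q=2μC, V=0.40V), C3(2μF, Q=8μC, V=4.00V), C4(6μF, Q=20μC, V=3.33V), C5(4μF, Q=15μC, V=3.75V)
Op 1: CLOSE 3-1: Q_total=26.00, C_total=8.00, V=3.25; Q3=6.50, Q1=19.50; dissipated=0.750
Op 2: CLOSE 1-5: Q_total=34.50, C_total=10.00, V=3.45; Q1=20.70, Q5=13.80; dissipated=0.300
Final charges: Q1=20.70, Q2=2.00, Q3=6.50, Q4=20.00, Q5=13.80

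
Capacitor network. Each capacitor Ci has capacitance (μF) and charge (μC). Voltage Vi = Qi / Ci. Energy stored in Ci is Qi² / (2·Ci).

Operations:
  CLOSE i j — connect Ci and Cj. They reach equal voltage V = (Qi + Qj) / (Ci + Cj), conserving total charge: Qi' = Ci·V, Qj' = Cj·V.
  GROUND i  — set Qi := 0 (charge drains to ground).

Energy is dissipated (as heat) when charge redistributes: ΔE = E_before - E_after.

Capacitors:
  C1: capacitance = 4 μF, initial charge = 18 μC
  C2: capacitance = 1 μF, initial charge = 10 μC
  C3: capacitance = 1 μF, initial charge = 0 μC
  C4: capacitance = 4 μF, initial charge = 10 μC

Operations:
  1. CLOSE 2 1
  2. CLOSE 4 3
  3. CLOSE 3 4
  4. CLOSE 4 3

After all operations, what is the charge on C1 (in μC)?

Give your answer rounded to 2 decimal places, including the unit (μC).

Answer: 22.40 μC

Derivation:
Initial: C1(4μF, Q=18μC, V=4.50V), C2(1μF, Q=10μC, V=10.00V), C3(1μF, Q=0μC, V=0.00V), C4(4μF, Q=10μC, V=2.50V)
Op 1: CLOSE 2-1: Q_total=28.00, C_total=5.00, V=5.60; Q2=5.60, Q1=22.40; dissipated=12.100
Op 2: CLOSE 4-3: Q_total=10.00, C_total=5.00, V=2.00; Q4=8.00, Q3=2.00; dissipated=2.500
Op 3: CLOSE 3-4: Q_total=10.00, C_total=5.00, V=2.00; Q3=2.00, Q4=8.00; dissipated=0.000
Op 4: CLOSE 4-3: Q_total=10.00, C_total=5.00, V=2.00; Q4=8.00, Q3=2.00; dissipated=0.000
Final charges: Q1=22.40, Q2=5.60, Q3=2.00, Q4=8.00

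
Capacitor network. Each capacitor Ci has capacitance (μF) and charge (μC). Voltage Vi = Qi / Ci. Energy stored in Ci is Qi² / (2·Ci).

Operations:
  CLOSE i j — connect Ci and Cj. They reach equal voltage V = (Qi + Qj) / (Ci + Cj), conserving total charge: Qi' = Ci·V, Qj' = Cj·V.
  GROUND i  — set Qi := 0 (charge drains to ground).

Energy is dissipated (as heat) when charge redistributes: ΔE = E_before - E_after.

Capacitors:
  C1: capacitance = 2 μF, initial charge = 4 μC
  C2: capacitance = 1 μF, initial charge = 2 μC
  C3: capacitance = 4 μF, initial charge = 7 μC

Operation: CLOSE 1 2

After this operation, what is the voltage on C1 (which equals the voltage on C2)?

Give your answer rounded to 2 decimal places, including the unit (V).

Answer: 2.00 V

Derivation:
Initial: C1(2μF, Q=4μC, V=2.00V), C2(1μF, Q=2μC, V=2.00V), C3(4μF, Q=7μC, V=1.75V)
Op 1: CLOSE 1-2: Q_total=6.00, C_total=3.00, V=2.00; Q1=4.00, Q2=2.00; dissipated=0.000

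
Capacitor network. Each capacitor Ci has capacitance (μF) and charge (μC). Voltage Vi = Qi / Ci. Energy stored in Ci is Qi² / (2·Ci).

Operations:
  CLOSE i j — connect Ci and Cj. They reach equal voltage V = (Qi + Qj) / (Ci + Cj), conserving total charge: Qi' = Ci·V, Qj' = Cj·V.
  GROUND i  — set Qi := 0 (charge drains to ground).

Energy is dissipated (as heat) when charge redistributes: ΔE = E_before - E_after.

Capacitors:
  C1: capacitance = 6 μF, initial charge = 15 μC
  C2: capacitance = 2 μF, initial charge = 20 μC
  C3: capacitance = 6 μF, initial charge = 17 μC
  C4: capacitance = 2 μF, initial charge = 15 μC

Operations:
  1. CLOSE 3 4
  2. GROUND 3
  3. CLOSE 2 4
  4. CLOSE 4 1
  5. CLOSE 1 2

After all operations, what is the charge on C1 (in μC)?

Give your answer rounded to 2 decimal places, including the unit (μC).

Answer: 26.81 μC

Derivation:
Initial: C1(6μF, Q=15μC, V=2.50V), C2(2μF, Q=20μC, V=10.00V), C3(6μF, Q=17μC, V=2.83V), C4(2μF, Q=15μC, V=7.50V)
Op 1: CLOSE 3-4: Q_total=32.00, C_total=8.00, V=4.00; Q3=24.00, Q4=8.00; dissipated=16.333
Op 2: GROUND 3: Q3=0; energy lost=48.000
Op 3: CLOSE 2-4: Q_total=28.00, C_total=4.00, V=7.00; Q2=14.00, Q4=14.00; dissipated=18.000
Op 4: CLOSE 4-1: Q_total=29.00, C_total=8.00, V=3.62; Q4=7.25, Q1=21.75; dissipated=15.188
Op 5: CLOSE 1-2: Q_total=35.75, C_total=8.00, V=4.47; Q1=26.81, Q2=8.94; dissipated=8.543
Final charges: Q1=26.81, Q2=8.94, Q3=0.00, Q4=7.25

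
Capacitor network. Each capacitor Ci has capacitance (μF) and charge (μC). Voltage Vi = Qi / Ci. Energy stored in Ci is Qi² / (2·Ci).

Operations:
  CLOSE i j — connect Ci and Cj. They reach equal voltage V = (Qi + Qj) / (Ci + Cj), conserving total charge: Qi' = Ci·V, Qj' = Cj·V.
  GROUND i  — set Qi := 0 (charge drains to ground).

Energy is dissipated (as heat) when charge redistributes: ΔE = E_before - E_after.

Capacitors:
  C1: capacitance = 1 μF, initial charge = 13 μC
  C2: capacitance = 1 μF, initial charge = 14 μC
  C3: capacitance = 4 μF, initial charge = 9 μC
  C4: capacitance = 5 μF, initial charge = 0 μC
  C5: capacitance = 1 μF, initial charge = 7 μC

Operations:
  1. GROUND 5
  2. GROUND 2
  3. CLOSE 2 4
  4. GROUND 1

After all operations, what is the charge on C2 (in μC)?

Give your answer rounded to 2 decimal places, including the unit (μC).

Answer: 0.00 μC

Derivation:
Initial: C1(1μF, Q=13μC, V=13.00V), C2(1μF, Q=14μC, V=14.00V), C3(4μF, Q=9μC, V=2.25V), C4(5μF, Q=0μC, V=0.00V), C5(1μF, Q=7μC, V=7.00V)
Op 1: GROUND 5: Q5=0; energy lost=24.500
Op 2: GROUND 2: Q2=0; energy lost=98.000
Op 3: CLOSE 2-4: Q_total=0.00, C_total=6.00, V=0.00; Q2=0.00, Q4=0.00; dissipated=0.000
Op 4: GROUND 1: Q1=0; energy lost=84.500
Final charges: Q1=0.00, Q2=0.00, Q3=9.00, Q4=0.00, Q5=0.00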